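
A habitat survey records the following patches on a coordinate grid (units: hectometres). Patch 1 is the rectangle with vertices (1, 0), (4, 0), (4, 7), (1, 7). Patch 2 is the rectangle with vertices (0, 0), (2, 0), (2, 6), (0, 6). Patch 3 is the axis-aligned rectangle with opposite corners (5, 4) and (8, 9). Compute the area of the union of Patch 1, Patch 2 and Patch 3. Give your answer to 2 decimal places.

By inclusion–exclusion:
Individual areas: |Patch 1| = 21, |Patch 2| = 12, |Patch 3| = 15.
|Patch 1∩Patch 2|: x∈[1,2], y∈[0,6] → 1·6 = 6.
|Patch 1∩Patch 3| = 0 (no overlap).
|Patch 2∩Patch 3| = 0 (no overlap).
|Patch 1∩Patch 2∩Patch 3| = 0.
|Patch 1 ∪ Patch 2 ∪ Patch 3| = 48 − 6 + 0 = 42.00.

42.00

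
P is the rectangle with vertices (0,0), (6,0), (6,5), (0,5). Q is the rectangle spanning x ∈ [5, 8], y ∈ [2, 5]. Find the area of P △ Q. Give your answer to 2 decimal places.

|P∩Q|: x∈[5,6], y∈[2,5] → 1·3 = 3.
|P △ Q| = |P| + |Q| − 2·|P∩Q| = 30 + 9 − 6 = 33.00.

33.00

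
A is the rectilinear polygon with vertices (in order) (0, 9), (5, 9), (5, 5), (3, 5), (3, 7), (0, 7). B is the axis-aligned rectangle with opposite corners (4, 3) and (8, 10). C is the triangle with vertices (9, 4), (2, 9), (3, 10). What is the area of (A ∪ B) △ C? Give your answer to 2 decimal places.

|A ∪ B| = 38.
|(A ∪ B) ∩ C| = 4.8571.
|(A ∪ B) △ C| = 38 + 6 − 9.7143 = 34.29.

34.29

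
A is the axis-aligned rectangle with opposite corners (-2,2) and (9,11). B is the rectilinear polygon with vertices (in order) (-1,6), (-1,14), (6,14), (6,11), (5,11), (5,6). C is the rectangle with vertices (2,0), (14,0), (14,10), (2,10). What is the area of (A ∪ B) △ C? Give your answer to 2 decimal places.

128.00

|A ∪ B| = 120.
|(A ∪ B) ∩ C| = 56.
|(A ∪ B) △ C| = 120 + 120 − 112 = 128.00.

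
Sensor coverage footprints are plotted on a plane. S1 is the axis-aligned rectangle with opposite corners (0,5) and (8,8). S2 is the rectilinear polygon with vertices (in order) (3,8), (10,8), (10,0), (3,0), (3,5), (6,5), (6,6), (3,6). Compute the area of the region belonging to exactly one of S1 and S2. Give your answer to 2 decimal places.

53.00

|S1| = 24, |S2| = 53, |S1∩S2| = 12.
|S1 △ S2| = |S1| + |S2| − 2·|S1∩S2| = 24 + 53 − 24 = 53.00.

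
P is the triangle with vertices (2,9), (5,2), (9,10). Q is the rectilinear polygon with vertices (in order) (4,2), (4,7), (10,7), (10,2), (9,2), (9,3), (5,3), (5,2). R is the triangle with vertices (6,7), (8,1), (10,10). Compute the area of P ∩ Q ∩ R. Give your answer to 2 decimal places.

The intersection is the polygon with vertices (7.5,7), (6.6,5.2), (6,7).
By the shoelace formula its area is 1.35.

1.35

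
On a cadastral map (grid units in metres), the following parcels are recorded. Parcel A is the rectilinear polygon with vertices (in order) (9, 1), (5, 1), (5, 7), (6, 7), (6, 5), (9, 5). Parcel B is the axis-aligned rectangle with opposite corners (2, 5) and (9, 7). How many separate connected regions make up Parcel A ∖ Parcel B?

1

Parcel A ∖ Parcel B is a single connected region.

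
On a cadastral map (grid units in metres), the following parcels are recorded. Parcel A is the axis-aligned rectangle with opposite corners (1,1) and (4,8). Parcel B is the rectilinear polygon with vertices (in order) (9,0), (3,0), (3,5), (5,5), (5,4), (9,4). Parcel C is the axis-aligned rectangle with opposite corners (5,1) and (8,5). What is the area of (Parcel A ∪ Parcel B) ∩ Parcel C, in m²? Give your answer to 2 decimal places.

9.00

|Parcel A ∪ Parcel B| = 43.
|(Parcel A ∪ Parcel B) ∩ Parcel C| = 9.00.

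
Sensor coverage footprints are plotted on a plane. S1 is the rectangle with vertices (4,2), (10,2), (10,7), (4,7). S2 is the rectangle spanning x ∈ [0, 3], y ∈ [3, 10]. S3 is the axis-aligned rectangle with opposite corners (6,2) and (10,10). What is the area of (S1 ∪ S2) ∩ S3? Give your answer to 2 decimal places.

The region (S1 ∪ S2) ∩ S3 is the polygon with vertices (10,2), (6,2), (6,7), (10,7).
By the shoelace formula its area is 20.00.

20.00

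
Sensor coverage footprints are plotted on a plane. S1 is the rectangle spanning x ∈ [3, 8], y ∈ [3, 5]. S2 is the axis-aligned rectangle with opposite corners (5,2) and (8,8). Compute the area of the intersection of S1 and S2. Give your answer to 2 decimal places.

6.00

|S1∩S2|: x∈[5,8], y∈[3,5] → 3·2 = 6.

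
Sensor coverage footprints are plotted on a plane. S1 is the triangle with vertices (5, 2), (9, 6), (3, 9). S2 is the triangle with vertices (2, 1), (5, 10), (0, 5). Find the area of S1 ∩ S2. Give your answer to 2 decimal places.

1.43

The intersection is the polygon with vertices (4.429,8.286), (3.769,6.308), (3.222,8.222), (3.667,8.667).
By the shoelace formula its area is 1.43.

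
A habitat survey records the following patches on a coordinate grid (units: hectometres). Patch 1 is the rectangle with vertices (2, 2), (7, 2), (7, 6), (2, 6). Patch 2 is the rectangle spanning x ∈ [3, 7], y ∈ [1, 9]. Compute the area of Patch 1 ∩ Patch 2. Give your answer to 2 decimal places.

|Patch 1∩Patch 2|: x∈[3,7], y∈[2,6] → 4·4 = 16.

16.00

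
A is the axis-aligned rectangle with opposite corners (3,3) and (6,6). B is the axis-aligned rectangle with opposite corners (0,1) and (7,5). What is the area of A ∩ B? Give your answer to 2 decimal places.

|A∩B|: x∈[3,6], y∈[3,5] → 3·2 = 6.

6.00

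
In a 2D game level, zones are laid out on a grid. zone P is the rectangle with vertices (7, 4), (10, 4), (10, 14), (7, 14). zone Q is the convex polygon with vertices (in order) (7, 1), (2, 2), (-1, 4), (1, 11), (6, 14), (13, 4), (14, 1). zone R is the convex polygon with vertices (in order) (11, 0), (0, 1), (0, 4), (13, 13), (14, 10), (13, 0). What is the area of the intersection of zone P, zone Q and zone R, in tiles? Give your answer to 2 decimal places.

The intersection is the polygon with vertices (7,4), (7,8.846), (8.757,10.062), (10,8.286), (10,4).
By the shoelace formula its area is 16.01.

16.01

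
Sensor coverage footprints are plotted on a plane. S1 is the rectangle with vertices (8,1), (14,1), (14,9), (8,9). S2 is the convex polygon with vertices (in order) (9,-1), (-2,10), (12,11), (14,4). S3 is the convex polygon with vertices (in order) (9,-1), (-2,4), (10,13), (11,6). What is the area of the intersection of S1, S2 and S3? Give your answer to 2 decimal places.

19.79

The intersection is the polygon with vertices (8,9), (10.571,9), (11,6), (9.571,1), (8,1).
By the shoelace formula its area is 19.79.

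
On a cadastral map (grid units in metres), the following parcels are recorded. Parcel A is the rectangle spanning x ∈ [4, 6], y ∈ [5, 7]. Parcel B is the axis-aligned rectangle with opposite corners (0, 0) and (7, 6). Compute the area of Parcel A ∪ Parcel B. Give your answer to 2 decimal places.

44.00

By inclusion–exclusion:
Individual areas: |Parcel A| = 4, |Parcel B| = 42.
|Parcel A∩Parcel B|: x∈[4,6], y∈[5,6] → 2·1 = 2.
|Parcel A ∪ Parcel B| = 46 − 2 = 44.00.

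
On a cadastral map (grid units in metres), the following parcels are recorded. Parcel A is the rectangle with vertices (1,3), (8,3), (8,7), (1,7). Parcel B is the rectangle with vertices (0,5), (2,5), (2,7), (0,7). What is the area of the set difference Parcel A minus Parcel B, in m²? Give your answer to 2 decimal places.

|Parcel A∩Parcel B|: x∈[1,2], y∈[5,7] → 1·2 = 2.
|Parcel A| = 28.
|Parcel A ∖ Parcel B| = |Parcel A| − |Parcel A∩Parcel B| = 28 − 2 = 26.00.

26.00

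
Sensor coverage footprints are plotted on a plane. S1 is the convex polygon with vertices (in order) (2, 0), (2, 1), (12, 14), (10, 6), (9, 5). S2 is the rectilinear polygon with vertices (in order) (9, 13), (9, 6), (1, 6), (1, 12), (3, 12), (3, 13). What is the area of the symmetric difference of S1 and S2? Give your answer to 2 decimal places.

|S1| = 32, |S2| = 54, |S1∩S2| = 6.4654.
|S1 △ S2| = |S1| + |S2| − 2·|S1∩S2| = 32 + 54 − 12.9308 = 73.07.

73.07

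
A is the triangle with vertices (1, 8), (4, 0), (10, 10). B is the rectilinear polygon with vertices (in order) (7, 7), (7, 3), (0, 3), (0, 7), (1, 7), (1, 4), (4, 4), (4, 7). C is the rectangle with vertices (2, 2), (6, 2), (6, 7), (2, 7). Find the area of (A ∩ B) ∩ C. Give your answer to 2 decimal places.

The region (A ∩ B) ∩ C is the polygon with vertices (4,4), (4,7), (6,7), (6,3.333), (5.8,3), (2.875,3), (2.5,4).
By the shoelace formula its area is 9.28.

9.28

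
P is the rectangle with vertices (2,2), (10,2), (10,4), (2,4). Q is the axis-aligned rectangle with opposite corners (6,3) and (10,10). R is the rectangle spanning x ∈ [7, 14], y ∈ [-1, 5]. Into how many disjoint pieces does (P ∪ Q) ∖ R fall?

1

(P ∪ Q) ∖ R is a single connected region.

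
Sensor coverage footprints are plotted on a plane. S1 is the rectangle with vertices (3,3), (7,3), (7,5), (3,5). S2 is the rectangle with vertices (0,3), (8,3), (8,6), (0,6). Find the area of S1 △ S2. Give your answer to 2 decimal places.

|S1∩S2|: x∈[3,7], y∈[3,5] → 4·2 = 8.
|S1 △ S2| = |S1| + |S2| − 2·|S1∩S2| = 8 + 24 − 16 = 16.00.

16.00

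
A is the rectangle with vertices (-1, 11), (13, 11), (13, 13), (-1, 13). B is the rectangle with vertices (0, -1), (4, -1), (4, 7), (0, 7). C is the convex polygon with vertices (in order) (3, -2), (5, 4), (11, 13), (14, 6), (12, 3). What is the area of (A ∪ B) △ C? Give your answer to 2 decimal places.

|A ∪ B| = 60.
|(A ∪ B) ∩ C| = 2.8571.
|(A ∪ B) △ C| = 60 + 68 − 5.7143 = 122.29.

122.29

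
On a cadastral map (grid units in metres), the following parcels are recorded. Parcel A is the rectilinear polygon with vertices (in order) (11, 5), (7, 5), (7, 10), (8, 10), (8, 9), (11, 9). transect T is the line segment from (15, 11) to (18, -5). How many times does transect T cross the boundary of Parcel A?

The segment lies entirely outside Parcel A and never meets its boundary.

0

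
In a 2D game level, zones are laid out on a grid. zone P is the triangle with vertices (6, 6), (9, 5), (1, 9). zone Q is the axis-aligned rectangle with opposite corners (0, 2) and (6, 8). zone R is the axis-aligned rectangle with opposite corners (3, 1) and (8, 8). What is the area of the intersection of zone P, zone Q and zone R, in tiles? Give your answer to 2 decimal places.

The intersection is the polygon with vertices (6,6), (3,7.8), (3,8), (6,6.5).
By the shoelace formula its area is 1.05.

1.05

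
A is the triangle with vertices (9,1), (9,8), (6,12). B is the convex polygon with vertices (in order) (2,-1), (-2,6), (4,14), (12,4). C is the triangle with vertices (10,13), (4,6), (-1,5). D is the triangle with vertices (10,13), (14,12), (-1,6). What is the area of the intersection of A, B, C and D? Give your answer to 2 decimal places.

The intersection is the polygon with vertices (6.713,10.609), (7.31,9.862), (6.759,9.218), (6.434,10.407).
By the shoelace formula its area is 0.60.

0.60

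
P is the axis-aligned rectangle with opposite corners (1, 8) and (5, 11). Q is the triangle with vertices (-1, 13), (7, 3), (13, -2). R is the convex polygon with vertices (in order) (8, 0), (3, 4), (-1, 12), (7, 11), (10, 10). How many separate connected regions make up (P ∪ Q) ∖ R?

(P ∪ Q) ∖ R splits into 2 disjoint pieces (area 2.4504, area 0.0839).

2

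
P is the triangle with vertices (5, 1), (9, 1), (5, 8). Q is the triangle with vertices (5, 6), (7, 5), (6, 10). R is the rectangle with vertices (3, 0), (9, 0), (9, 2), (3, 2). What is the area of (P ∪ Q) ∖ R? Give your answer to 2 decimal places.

|P ∪ Q| = 17.2478.
|(P ∪ Q) ∩ R| = 3.7143.
|(P ∪ Q) ∖ R| = 17.2478 − 3.7143 = 13.53.

13.53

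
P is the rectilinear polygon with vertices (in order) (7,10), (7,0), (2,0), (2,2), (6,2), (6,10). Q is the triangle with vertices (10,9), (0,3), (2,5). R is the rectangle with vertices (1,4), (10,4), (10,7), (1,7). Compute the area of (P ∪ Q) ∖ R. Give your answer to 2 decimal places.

|P ∪ Q| = 21.65.
|(P ∪ Q) ∩ R| = 5.8667.
|(P ∪ Q) ∖ R| = 21.65 − 5.8667 = 15.78.

15.78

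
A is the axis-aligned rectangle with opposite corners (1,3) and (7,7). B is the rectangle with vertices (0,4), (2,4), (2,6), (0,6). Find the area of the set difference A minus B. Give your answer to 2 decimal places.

22.00

|A∩B|: x∈[1,2], y∈[4,6] → 1·2 = 2.
|A| = 24.
|A ∖ B| = |A| − |A∩B| = 24 − 2 = 22.00.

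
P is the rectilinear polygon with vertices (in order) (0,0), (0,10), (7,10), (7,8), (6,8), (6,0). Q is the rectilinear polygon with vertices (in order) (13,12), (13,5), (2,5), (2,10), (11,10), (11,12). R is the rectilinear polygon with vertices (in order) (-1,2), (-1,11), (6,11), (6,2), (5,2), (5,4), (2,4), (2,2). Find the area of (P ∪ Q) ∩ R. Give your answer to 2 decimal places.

|P ∪ Q| = 99.
|(P ∪ Q) ∩ R| = 42.00.

42.00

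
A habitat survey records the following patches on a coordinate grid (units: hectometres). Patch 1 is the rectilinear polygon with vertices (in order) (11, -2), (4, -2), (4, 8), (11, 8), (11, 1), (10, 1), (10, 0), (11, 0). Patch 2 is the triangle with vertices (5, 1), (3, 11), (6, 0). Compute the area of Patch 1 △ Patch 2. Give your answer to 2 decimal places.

|Patch 1| = 69, |Patch 2| = 4, |Patch 1∩Patch 2| = 3.3333.
|Patch 1 △ Patch 2| = |Patch 1| + |Patch 2| − 2·|Patch 1∩Patch 2| = 69 + 4 − 6.6667 = 66.33.

66.33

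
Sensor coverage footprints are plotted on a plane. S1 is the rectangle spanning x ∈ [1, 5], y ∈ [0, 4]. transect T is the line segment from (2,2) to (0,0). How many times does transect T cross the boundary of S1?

The segment meets the boundary at (1,1).

1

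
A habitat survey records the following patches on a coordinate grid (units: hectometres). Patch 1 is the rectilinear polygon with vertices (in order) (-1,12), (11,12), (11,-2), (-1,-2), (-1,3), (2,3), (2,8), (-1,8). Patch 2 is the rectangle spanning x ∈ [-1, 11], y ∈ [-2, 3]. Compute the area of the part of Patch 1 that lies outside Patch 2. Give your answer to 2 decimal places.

|Patch 1| = 153, |Patch 1∩Patch 2| = 60.
|Patch 1 ∖ Patch 2| = |Patch 1| − |Patch 1∩Patch 2| = 153 − 60 = 93.00.

93.00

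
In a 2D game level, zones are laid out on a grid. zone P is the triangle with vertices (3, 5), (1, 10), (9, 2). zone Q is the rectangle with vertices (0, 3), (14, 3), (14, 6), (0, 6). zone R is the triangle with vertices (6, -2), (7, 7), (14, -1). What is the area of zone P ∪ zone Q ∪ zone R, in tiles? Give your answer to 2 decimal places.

By inclusion–exclusion:
Individual areas: |zone P| = 12, |zone Q| = 42, |zone R| = 35.5.
|zone P∩zone Q| = 6.7.
|zone P∩zone R| = 1.3921.
|zone Q∩zone R| = 7.3958.
|zone P∩zone Q∩zone R| = 0.8921.
|zone P ∪ zone Q ∪ zone R| = 89.5 − 15.4879 + 0.8921 = 74.90.

74.90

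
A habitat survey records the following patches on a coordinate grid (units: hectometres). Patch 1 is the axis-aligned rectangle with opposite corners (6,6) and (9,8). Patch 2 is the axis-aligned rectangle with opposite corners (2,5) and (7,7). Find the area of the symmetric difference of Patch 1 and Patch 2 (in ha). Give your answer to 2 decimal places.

14.00

|Patch 1∩Patch 2|: x∈[6,7], y∈[6,7] → 1·1 = 1.
|Patch 1 △ Patch 2| = |Patch 1| + |Patch 2| − 2·|Patch 1∩Patch 2| = 6 + 10 − 2 = 14.00.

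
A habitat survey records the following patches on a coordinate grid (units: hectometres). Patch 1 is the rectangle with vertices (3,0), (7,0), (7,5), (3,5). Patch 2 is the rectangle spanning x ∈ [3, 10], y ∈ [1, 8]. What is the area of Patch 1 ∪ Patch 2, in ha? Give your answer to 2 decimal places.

By inclusion–exclusion:
Individual areas: |Patch 1| = 20, |Patch 2| = 49.
|Patch 1∩Patch 2|: x∈[3,7], y∈[1,5] → 4·4 = 16.
|Patch 1 ∪ Patch 2| = 69 − 16 = 53.00.

53.00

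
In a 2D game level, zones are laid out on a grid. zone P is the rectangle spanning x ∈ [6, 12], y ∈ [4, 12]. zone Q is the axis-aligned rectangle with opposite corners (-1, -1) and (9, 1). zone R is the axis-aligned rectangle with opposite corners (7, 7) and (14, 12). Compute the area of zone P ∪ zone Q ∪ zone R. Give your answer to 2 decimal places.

78.00

By inclusion–exclusion:
Individual areas: |zone P| = 48, |zone Q| = 20, |zone R| = 35.
|zone P∩zone Q| = 0 (no overlap).
|zone P∩zone R|: x∈[7,12], y∈[7,12] → 5·5 = 25.
|zone Q∩zone R| = 0 (no overlap).
|zone P∩zone Q∩zone R| = 0.
|zone P ∪ zone Q ∪ zone R| = 103 − 25 + 0 = 78.00.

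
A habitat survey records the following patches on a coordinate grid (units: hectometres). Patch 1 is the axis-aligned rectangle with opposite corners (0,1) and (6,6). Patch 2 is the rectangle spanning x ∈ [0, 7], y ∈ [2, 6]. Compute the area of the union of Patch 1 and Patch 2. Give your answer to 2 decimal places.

34.00

By inclusion–exclusion:
Individual areas: |Patch 1| = 30, |Patch 2| = 28.
|Patch 1∩Patch 2|: x∈[0,6], y∈[2,6] → 6·4 = 24.
|Patch 1 ∪ Patch 2| = 58 − 24 = 34.00.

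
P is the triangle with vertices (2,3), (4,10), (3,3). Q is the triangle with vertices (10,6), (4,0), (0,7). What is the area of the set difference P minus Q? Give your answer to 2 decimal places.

0.84

|P| = 3.5, |P∩Q| = 2.6609.
|P ∖ Q| = |P| − |P∩Q| = 3.5 − 2.6609 = 0.84.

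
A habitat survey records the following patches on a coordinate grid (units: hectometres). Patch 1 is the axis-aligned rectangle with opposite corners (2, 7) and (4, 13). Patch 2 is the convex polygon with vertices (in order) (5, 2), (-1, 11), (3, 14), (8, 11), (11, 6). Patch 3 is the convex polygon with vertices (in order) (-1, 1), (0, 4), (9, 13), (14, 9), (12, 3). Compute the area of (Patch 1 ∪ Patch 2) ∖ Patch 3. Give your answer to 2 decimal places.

|Patch 1 ∪ Patch 2| = 75.
|(Patch 1 ∪ Patch 2) ∩ Patch 3| = 42.4875.
|(Patch 1 ∪ Patch 2) ∖ Patch 3| = 75 − 42.4875 = 32.51.

32.51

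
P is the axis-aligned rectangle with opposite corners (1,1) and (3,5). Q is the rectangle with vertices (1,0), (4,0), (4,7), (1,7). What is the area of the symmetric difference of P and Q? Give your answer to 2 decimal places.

|P∩Q|: x∈[1,3], y∈[1,5] → 2·4 = 8.
|P △ Q| = |P| + |Q| − 2·|P∩Q| = 8 + 21 − 16 = 13.00.

13.00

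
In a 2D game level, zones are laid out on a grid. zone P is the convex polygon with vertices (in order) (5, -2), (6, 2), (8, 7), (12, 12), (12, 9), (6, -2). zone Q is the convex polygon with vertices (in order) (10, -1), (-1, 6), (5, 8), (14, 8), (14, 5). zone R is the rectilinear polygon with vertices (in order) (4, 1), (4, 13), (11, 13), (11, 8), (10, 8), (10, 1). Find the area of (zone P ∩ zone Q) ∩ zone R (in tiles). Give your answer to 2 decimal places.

15.27

|zone P ∩ zone Q| = 17.3501.
|(zone P ∩ zone Q) ∩ zone R| = 15.27.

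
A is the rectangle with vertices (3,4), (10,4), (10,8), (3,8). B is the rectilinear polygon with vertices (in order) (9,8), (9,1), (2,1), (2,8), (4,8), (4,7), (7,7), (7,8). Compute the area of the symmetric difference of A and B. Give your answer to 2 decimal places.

32.00

|A| = 28, |B| = 46, |A∩B| = 21.
|A △ B| = |A| + |B| − 2·|A∩B| = 28 + 46 − 42 = 32.00.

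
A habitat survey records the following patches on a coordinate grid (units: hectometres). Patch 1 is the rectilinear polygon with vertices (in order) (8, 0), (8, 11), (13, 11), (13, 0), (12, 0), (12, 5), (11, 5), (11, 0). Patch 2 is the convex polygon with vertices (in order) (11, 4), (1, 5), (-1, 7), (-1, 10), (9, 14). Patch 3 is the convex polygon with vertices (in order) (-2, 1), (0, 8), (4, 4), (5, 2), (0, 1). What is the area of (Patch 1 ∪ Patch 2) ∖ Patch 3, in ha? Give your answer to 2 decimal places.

110.68

|Patch 1 ∪ Patch 2| = 115.35.
|(Patch 1 ∪ Patch 2) ∩ Patch 3| = 4.6667.
|(Patch 1 ∪ Patch 2) ∖ Patch 3| = 115.35 − 4.6667 = 110.68.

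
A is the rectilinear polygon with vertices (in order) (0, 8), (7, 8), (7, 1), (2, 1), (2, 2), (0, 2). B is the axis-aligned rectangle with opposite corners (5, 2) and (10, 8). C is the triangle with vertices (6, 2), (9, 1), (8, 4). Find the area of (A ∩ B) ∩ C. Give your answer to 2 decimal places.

0.50

The region (A ∩ B) ∩ C is the polygon with vertices (7,2), (6,2), (7,3).
By the shoelace formula its area is 0.50.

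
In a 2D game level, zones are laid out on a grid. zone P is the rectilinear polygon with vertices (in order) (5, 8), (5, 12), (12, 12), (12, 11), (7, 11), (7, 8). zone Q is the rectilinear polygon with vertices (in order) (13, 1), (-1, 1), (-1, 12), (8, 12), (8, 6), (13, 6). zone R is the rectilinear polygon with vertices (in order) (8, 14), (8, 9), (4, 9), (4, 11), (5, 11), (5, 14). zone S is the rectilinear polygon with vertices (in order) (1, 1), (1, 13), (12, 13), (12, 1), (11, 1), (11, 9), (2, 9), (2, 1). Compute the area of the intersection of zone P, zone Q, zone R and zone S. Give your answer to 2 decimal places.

The intersection is the polygon with vertices (8,11), (7,11), (7,9), (5,9), (5,11), (5,12), (8,12).
By the shoelace formula its area is 7.00.

7.00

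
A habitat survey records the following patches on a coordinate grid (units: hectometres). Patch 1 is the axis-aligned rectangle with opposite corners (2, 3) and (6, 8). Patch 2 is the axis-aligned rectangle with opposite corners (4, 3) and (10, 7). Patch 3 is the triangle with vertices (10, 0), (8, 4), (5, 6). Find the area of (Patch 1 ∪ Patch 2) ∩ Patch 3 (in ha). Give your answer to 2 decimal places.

2.50

The region (Patch 1 ∪ Patch 2) ∩ Patch 3 is the polygon with vertices (7.5,3), (5,6), (8,4), (8.5,3).
By the shoelace formula its area is 2.50.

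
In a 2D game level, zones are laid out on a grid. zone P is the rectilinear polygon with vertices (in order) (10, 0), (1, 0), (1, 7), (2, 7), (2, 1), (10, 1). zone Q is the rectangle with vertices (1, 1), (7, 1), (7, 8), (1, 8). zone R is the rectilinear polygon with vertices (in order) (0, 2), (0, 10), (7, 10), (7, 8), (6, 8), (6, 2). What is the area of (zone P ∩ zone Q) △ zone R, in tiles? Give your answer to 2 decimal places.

|zone P ∩ zone Q| = 6.
|(zone P ∩ zone Q) ∩ zone R| = 5.
|(zone P ∩ zone Q) △ zone R| = 6 + 50 − 10 = 46.00.

46.00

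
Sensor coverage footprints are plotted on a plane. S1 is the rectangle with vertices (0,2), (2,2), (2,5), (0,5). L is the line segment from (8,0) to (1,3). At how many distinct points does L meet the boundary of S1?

1

The segment meets the boundary at (2,2.571).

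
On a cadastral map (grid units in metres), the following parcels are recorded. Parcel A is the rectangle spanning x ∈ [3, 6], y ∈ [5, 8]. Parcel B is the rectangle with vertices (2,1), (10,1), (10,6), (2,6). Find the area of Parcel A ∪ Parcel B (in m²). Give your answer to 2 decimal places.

46.00

By inclusion–exclusion:
Individual areas: |Parcel A| = 9, |Parcel B| = 40.
|Parcel A∩Parcel B|: x∈[3,6], y∈[5,6] → 3·1 = 3.
|Parcel A ∪ Parcel B| = 49 − 3 = 46.00.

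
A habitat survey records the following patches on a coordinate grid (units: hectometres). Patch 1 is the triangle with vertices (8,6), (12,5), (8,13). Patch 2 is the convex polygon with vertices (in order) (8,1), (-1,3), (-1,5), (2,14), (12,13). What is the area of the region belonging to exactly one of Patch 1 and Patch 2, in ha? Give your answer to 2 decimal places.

110.39

|Patch 1| = 14, |Patch 2| = 117.5, |Patch 1∩Patch 2| = 10.5538.
|Patch 1 △ Patch 2| = |Patch 1| + |Patch 2| − 2·|Patch 1∩Patch 2| = 14 + 117.5 − 21.1077 = 110.39.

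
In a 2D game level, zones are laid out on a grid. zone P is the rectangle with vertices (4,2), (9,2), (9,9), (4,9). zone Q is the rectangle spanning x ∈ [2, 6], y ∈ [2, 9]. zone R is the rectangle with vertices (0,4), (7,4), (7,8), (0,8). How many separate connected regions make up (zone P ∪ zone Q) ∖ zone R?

1

(zone P ∪ zone Q) ∖ zone R is a single connected region.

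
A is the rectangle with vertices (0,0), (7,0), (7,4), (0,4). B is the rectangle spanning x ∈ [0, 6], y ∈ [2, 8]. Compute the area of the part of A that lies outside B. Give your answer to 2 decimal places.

|A∩B|: x∈[0,6], y∈[2,4] → 6·2 = 12.
|A| = 28.
|A ∖ B| = |A| − |A∩B| = 28 − 12 = 16.00.

16.00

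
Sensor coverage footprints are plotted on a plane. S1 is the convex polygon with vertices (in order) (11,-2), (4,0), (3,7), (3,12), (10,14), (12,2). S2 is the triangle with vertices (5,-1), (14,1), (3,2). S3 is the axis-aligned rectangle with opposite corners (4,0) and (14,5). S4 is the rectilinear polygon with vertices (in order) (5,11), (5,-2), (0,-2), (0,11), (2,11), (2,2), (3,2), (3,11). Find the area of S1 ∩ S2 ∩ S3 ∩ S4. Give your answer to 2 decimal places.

1.78

The intersection is the polygon with vertices (4,1.909), (5,1.818), (5,0), (4.333,0), (4,0.5).
By the shoelace formula its area is 1.78.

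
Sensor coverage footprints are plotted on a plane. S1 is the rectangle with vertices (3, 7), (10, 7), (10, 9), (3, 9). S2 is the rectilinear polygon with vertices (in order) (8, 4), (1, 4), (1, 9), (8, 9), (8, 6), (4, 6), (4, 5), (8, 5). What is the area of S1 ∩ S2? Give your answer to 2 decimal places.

The intersection is the polygon with vertices (8,9), (8,7), (3,7), (3,9).
By the shoelace formula its area is 10.00.

10.00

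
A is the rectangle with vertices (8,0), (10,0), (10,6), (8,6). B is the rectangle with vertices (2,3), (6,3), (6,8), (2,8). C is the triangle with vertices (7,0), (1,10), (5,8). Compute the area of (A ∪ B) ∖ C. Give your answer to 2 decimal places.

|A ∪ B| = 32.
|(A ∪ B) ∩ C| = 9.5.
|(A ∪ B) ∖ C| = 32 − 9.5 = 22.50.

22.50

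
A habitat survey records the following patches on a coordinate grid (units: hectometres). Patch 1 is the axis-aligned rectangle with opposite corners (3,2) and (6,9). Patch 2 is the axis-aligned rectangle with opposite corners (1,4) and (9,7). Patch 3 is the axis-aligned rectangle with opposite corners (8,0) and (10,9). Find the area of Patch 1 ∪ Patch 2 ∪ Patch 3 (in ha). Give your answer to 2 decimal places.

51.00

By inclusion–exclusion:
Individual areas: |Patch 1| = 21, |Patch 2| = 24, |Patch 3| = 18.
|Patch 1∩Patch 2|: x∈[3,6], y∈[4,7] → 3·3 = 9.
|Patch 1∩Patch 3| = 0 (no overlap).
|Patch 2∩Patch 3|: x∈[8,9], y∈[4,7] → 1·3 = 3.
|Patch 1∩Patch 2∩Patch 3| = 0.
|Patch 1 ∪ Patch 2 ∪ Patch 3| = 63 − 12 + 0 = 51.00.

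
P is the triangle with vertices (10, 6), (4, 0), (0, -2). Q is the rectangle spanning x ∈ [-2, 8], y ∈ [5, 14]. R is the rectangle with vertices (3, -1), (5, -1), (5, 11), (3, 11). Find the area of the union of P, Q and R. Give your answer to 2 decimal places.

105.85

By inclusion–exclusion:
Individual areas: |P| = 6, |Q| = 90, |R| = 24.
|P∩Q| = 0.
|P∩R| = 2.15.
|Q∩R|: x∈[3,5], y∈[5,11] → 2·6 = 12.
|P∩Q∩R| = 0.
|P ∪ Q ∪ R| = 120 − 14.15 + 0 = 105.85.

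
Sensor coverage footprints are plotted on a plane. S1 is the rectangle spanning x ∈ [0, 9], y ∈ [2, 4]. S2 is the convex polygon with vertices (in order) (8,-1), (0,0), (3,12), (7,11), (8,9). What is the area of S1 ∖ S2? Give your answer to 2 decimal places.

|S1| = 18, |S1∩S2| = 14.5.
|S1 ∖ S2| = |S1| − |S1∩S2| = 18 − 14.5 = 3.50.

3.50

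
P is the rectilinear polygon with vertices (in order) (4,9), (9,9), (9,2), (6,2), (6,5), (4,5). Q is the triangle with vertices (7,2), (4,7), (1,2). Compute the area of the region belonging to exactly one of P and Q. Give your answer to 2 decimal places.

|P| = 29, |Q| = 15, |P∩Q| = 2.0333.
|P △ Q| = |P| + |Q| − 2·|P∩Q| = 29 + 15 − 4.0667 = 39.93.

39.93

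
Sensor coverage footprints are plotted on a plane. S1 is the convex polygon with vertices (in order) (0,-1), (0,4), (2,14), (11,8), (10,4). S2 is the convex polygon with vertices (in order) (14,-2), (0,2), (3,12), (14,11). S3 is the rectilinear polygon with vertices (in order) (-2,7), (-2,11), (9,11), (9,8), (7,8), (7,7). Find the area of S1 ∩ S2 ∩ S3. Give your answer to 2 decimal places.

23.52

The intersection is the polygon with vertices (2.7,11), (6.5,11), (9,9.333), (9,8), (7,8), (7,7), (1.5,7).
By the shoelace formula its area is 23.52.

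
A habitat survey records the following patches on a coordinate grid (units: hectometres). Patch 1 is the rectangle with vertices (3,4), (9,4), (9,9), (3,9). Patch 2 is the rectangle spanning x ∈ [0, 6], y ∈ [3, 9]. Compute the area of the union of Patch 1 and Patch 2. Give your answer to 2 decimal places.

51.00

By inclusion–exclusion:
Individual areas: |Patch 1| = 30, |Patch 2| = 36.
|Patch 1∩Patch 2|: x∈[3,6], y∈[4,9] → 3·5 = 15.
|Patch 1 ∪ Patch 2| = 66 − 15 = 51.00.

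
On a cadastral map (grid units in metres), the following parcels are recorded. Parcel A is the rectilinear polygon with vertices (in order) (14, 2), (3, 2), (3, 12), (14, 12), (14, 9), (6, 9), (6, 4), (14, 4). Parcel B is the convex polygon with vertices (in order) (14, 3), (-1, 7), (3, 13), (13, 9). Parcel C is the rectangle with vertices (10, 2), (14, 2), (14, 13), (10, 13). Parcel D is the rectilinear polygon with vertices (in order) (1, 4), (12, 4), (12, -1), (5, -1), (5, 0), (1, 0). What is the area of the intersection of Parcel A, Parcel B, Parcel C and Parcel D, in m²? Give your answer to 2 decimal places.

0.41

The intersection is the polygon with vertices (10.25,4), (12,4), (12,3.533).
By the shoelace formula its area is 0.41.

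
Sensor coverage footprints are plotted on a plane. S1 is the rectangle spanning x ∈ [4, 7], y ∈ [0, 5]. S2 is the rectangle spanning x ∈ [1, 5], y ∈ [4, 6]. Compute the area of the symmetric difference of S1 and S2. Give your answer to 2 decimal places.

21.00

|S1∩S2|: x∈[4,5], y∈[4,5] → 1·1 = 1.
|S1 △ S2| = |S1| + |S2| − 2·|S1∩S2| = 15 + 8 − 2 = 21.00.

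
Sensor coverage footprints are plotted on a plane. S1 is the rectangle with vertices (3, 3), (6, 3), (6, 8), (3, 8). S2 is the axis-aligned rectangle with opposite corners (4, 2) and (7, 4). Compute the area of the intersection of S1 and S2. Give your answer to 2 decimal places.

|S1∩S2|: x∈[4,6], y∈[3,4] → 2·1 = 2.

2.00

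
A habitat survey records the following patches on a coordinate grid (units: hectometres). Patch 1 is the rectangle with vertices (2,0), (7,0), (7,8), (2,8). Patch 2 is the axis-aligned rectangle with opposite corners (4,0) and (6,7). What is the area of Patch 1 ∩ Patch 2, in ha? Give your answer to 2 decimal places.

|Patch 1∩Patch 2|: x∈[4,6], y∈[0,7] → 2·7 = 14.

14.00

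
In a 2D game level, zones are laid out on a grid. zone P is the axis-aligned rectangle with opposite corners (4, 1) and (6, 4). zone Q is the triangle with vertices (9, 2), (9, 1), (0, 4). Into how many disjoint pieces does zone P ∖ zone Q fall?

2

zone P ∖ zone Q splits into 2 disjoint pieces (area 2.6667, area 2.2222).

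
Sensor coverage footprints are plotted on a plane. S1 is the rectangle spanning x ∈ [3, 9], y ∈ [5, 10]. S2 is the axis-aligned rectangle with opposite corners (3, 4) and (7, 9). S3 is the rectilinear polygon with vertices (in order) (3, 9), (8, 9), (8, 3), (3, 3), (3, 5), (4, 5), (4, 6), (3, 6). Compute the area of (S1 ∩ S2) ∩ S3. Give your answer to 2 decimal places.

15.00

|S1 ∩ S2| = 16.
|(S1 ∩ S2) ∩ S3| = 15.00.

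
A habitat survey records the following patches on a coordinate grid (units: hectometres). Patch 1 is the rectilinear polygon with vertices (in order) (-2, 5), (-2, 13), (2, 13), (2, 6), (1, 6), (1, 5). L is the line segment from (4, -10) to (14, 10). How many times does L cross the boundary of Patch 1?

The segment lies entirely outside Patch 1 and never meets its boundary.

0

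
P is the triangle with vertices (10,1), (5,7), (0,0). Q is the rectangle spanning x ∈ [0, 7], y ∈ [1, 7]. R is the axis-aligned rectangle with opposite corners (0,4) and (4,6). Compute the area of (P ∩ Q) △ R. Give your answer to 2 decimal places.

28.63

|P ∩ Q| = 22.4571.
|(P ∩ Q) ∩ R| = 0.9143.
|(P ∩ Q) △ R| = 22.4571 + 8 − 1.8286 = 28.63.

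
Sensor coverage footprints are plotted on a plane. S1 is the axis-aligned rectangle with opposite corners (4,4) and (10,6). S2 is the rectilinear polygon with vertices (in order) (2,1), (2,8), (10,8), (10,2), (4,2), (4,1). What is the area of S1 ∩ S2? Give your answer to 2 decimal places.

The intersection is the polygon with vertices (10,4), (4,4), (4,6), (10,6).
By the shoelace formula its area is 12.00.

12.00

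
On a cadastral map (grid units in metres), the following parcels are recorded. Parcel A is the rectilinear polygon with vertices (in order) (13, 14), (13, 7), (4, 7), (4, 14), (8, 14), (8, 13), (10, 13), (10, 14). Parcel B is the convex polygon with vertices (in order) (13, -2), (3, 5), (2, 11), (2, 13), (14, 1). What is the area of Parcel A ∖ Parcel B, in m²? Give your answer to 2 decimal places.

|Parcel A| = 61, |Parcel A∩Parcel B| = 8.
|Parcel A ∖ Parcel B| = |Parcel A| − |Parcel A∩Parcel B| = 61 − 8 = 53.00.

53.00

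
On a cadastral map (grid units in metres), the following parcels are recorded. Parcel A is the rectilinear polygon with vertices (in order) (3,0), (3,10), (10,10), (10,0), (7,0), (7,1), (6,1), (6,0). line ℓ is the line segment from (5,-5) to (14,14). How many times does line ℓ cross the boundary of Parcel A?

2

The segment meets the boundary at (10,5.556), (7.368,0).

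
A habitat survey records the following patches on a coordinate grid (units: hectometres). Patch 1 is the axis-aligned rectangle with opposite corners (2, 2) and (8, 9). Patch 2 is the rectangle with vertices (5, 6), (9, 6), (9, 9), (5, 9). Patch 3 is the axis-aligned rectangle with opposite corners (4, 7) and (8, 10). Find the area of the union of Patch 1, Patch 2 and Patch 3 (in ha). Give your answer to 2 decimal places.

49.00

By inclusion–exclusion:
Individual areas: |Patch 1| = 42, |Patch 2| = 12, |Patch 3| = 12.
|Patch 1∩Patch 2|: x∈[5,8], y∈[6,9] → 3·3 = 9.
|Patch 1∩Patch 3|: x∈[4,8], y∈[7,9] → 4·2 = 8.
|Patch 2∩Patch 3|: x∈[5,8], y∈[7,9] → 3·2 = 6.
|Patch 1∩Patch 2∩Patch 3| = 6.
|Patch 1 ∪ Patch 2 ∪ Patch 3| = 66 − 23 + 6 = 49.00.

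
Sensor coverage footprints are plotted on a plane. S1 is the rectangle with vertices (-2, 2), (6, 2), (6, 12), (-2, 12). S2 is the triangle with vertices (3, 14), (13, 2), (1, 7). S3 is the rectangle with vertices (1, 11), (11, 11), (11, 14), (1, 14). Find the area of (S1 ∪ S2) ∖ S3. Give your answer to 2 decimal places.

94.19

|S1 ∪ S2| = 101.4298.
|(S1 ∪ S2) ∩ S3| = 7.2381.
|(S1 ∪ S2) ∖ S3| = 101.4298 − 7.2381 = 94.19.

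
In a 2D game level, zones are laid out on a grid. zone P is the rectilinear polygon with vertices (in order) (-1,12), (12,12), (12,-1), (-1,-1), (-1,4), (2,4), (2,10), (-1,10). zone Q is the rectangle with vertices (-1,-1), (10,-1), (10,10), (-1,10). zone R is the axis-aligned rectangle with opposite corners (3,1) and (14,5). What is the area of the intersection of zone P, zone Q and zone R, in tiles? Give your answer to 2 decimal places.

28.00

The intersection is the polygon with vertices (10,1), (3,1), (3,5), (10,5).
By the shoelace formula its area is 28.00.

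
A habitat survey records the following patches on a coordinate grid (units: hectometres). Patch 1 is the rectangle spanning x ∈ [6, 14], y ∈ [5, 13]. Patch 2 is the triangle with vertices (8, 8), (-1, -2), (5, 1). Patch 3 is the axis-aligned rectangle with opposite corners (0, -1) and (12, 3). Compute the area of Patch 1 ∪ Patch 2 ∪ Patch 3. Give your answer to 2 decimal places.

116.60

By inclusion–exclusion:
Individual areas: |Patch 1| = 64, |Patch 2| = 16.5, |Patch 3| = 48.
|Patch 1∩Patch 2| = 1.8492.
|Patch 1∩Patch 3| = 0 (no overlap).
|Patch 2∩Patch 3| = 10.0516.
|Patch 1∩Patch 2∩Patch 3| = 0.
|Patch 1 ∪ Patch 2 ∪ Patch 3| = 128.5 − 11.9008 + 0 = 116.60.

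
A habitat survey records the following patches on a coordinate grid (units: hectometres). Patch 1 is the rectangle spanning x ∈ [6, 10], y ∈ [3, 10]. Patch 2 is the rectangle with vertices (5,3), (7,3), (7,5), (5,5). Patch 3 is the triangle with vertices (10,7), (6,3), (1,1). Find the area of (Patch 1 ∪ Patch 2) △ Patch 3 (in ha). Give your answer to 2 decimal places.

28.67

|Patch 1 ∪ Patch 2| = 30.
|(Patch 1 ∪ Patch 2) ∩ Patch 3| = 3.6667.
|(Patch 1 ∪ Patch 2) △ Patch 3| = 30 + 6 − 7.3333 = 28.67.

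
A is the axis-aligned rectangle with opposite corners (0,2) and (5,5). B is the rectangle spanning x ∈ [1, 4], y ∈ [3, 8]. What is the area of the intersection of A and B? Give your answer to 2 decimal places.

6.00

|A∩B|: x∈[1,4], y∈[3,5] → 3·2 = 6.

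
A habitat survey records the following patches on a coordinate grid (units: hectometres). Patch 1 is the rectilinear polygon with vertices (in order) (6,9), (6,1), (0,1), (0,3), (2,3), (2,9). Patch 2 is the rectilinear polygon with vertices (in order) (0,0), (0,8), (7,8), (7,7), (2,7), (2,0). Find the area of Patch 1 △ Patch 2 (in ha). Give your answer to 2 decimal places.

|Patch 1| = 36, |Patch 2| = 21, |Patch 1∩Patch 2| = 8.
|Patch 1 △ Patch 2| = |Patch 1| + |Patch 2| − 2·|Patch 1∩Patch 2| = 36 + 21 − 16 = 41.00.

41.00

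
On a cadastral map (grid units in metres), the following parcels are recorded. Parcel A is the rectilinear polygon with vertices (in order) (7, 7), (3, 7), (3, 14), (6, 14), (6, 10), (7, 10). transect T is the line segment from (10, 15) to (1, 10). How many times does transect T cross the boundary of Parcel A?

2

The segment meets the boundary at (3,11.111), (6,12.778).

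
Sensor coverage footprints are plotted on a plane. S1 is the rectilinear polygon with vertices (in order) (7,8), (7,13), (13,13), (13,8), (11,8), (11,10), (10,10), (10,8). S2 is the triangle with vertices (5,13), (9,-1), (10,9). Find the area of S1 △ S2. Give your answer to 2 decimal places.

41.90

|S1| = 28, |S2| = 27, |S1∩S2| = 6.55.
|S1 △ S2| = |S1| + |S2| − 2·|S1∩S2| = 28 + 27 − 13.1 = 41.90.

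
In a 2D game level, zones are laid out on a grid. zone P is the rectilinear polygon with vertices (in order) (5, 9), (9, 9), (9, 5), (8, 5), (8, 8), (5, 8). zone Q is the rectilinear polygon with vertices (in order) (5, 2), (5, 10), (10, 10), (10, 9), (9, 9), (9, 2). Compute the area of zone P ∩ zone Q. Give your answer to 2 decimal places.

7.00

The intersection is the polygon with vertices (9,9), (9,5), (8,5), (8,8), (5,8), (5,9).
By the shoelace formula its area is 7.00.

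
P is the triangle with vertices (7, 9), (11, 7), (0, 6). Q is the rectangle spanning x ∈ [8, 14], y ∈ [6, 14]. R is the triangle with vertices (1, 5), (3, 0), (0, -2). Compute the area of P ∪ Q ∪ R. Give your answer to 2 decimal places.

67.84

By inclusion–exclusion:
Individual areas: |P| = 13, |Q| = 48, |R| = 9.5.
|P∩Q| = 2.6591.
|P∩R| = 0.
|Q∩R| = 0.
|P∩Q∩R| = 0.
|P ∪ Q ∪ R| = 70.5 − 2.6591 + 0 = 67.84.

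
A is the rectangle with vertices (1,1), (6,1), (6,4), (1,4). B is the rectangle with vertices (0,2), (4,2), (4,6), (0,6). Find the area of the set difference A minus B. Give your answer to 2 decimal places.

|A∩B|: x∈[1,4], y∈[2,4] → 3·2 = 6.
|A| = 15.
|A ∖ B| = |A| − |A∩B| = 15 − 6 = 9.00.

9.00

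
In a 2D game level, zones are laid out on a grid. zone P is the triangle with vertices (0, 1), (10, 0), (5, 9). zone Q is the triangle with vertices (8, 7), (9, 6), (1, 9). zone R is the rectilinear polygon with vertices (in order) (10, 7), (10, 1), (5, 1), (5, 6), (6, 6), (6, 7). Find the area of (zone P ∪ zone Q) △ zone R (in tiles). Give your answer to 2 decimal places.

|zone P ∪ zone Q| = 44.4185.
|(zone P ∪ zone Q) ∩ zone R| = 16.5.
|(zone P ∪ zone Q) △ zone R| = 44.4185 + 29 − 33 = 40.42.

40.42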